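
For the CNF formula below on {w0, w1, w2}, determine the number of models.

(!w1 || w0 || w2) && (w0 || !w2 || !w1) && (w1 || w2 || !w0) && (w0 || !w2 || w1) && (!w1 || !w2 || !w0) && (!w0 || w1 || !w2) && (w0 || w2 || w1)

There are 2^3 = 8 truth assignments over (w0, w1, w2).
Check each against the 7 clauses (columns in the order w0, w1, w2):
  F F F  ✗ fails (w0 || w2 || w1)
  F F T  ✗ fails (w0 || !w2 || w1)
  F T F  ✗ fails (!w1 || w0 || w2)
  F T T  ✗ fails (w0 || !w2 || !w1)
  T F F  ✗ fails (w1 || w2 || !w0)
  T F T  ✗ fails (!w0 || w1 || !w2)
  T T F  ✓ satisfies all
  T T T  ✗ fails (!w1 || !w2 || !w0)
1 of the 8 rows is a model.

1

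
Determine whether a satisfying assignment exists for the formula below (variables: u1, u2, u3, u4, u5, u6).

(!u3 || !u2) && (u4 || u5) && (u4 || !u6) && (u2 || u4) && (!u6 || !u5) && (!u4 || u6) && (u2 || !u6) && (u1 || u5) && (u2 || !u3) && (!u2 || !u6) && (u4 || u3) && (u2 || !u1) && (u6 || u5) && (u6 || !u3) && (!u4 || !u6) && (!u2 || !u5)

Unsatisfiable

Branch on u3: set u3 = false.
The clause (u4) is unit, so u4 = true.
The clause (u6) is unit, so u6 = true.
That conflicts with the unit clause (!u6).
Backtrack on u3: now try u3 = true.
The clause (!u2) is unit, so u2 = false.
That conflicts with the unit clause (u2).
Neither u3 = true nor u3 = false works.
No assignment satisfies every clause.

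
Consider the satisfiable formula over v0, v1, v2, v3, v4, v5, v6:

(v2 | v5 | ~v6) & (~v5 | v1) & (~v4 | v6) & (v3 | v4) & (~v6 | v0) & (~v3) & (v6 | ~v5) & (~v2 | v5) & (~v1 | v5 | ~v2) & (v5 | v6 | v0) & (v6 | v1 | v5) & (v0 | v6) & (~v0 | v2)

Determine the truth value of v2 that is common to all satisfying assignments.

Suppose v2 = 0.
(~v3) alone gives v3 = 0.
(v4) alone gives v4 = 1.
(v6) alone gives v6 = 1.
(v5) alone gives v5 = 1.
(v1) alone gives v1 = 1.
(v0) alone gives v0 = 1.
But (~v0) is also a unit clause — contradiction.
So every satisfying assignment has v2 = True.

True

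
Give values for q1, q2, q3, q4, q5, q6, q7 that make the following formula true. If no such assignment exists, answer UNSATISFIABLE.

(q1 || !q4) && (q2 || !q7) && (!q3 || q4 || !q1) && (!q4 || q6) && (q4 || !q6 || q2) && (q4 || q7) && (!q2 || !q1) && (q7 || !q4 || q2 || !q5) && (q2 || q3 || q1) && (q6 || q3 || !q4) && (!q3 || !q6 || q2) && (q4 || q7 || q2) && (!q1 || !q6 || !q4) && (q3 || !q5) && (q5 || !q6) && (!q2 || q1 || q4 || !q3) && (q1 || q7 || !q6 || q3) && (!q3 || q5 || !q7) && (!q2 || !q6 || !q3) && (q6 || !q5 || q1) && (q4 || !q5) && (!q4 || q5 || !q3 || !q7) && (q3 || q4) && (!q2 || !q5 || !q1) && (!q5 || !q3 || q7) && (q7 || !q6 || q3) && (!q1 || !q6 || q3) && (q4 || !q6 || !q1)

Suppose q1 = true.
From the singleton clause (!q2), q2 = false.
From the singleton clause (!q7), q7 = false.
From the singleton clause (q4), q4 = true.
From the singleton clause (q6), q6 = true.
But (!q6) is also a unit clause — contradiction.
That branch fails; take q1 = false instead.
From the singleton clause (!q4), q4 = false.
From the singleton clause (q7), q7 = true.
From the singleton clause (q2), q2 = true.
From the singleton clause (!q3), q3 = false.
But (q3) is also a unit clause — contradiction.
Either choice for q1 ends in contradiction.

UNSATISFIABLE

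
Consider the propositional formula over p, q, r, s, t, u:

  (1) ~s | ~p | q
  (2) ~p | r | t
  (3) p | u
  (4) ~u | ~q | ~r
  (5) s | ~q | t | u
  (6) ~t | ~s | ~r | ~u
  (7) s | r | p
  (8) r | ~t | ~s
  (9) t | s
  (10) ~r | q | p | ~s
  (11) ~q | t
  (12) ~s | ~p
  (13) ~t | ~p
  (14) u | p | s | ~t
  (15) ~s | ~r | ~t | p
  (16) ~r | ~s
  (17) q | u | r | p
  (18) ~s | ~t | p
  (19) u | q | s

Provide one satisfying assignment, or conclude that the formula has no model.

p ↦ 0, q ↦ 0, r ↦ 1, s ↦ 0, t ↦ 1, u ↦ 1

Branch on p: set p = 0.
Unit clause (u) forces u = 1.
Branch on q: set q = 0.
Branch on s: set s = 0.
Unit clause (r) forces r = 1.
Unit clause (t) forces t = 1.
Every clause now holds.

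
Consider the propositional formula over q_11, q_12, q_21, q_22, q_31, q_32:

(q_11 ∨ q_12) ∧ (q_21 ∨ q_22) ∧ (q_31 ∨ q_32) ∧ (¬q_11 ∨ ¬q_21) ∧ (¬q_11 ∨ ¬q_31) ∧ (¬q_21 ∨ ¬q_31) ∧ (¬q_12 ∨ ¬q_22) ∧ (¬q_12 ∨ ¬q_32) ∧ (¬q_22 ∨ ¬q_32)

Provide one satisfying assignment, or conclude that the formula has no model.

UNSATISFIABLE

Case q_11 = True:
(¬q_21) alone gives q_21 = False.
(q_22) alone gives q_22 = True.
(¬q_31) alone gives q_31 = False.
(q_32) alone gives q_32 = True.
But (¬q_32) is also a unit clause — contradiction.
So q_11 must be the other value — set q_11 = False.
(q_12) alone gives q_12 = True.
(¬q_22) alone gives q_22 = False.
(q_21) alone gives q_21 = True.
(¬q_31) alone gives q_31 = False.
(q_32) alone gives q_32 = True.
But (¬q_32) is also a unit clause — contradiction.
Neither q_11 = True nor q_11 = False works.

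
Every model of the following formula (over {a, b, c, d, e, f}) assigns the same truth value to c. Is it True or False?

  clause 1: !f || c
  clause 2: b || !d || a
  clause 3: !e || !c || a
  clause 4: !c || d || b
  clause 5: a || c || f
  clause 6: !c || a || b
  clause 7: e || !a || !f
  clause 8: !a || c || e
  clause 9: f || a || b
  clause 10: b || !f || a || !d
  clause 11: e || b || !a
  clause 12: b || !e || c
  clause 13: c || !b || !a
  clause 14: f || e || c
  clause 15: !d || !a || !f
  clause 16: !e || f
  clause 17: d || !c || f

True

Suppose c = false.
(!f) alone gives f = false.
(a) alone gives a = true.
(e) alone gives e = true.
That conflicts with the unit clause (!e).
So every satisfying assignment has c = True.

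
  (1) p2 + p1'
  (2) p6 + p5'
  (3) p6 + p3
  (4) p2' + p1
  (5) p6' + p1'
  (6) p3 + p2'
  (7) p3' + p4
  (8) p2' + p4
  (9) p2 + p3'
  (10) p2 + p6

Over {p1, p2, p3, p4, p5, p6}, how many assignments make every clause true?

5

There are 2^6 = 64 truth assignments over (p1, p2, p3, p4, p5, p6).
Split on p6. With p6 = 1, the clauses containing p6 are satisfied and p6' drops from the rest; 4 of the 2^5 = 32 assignments to the other variables satisfy what remains.
With p6 = 0, by the same count on the reduced clause set, 1 assignment works.
Total: 4 + 1 = 5.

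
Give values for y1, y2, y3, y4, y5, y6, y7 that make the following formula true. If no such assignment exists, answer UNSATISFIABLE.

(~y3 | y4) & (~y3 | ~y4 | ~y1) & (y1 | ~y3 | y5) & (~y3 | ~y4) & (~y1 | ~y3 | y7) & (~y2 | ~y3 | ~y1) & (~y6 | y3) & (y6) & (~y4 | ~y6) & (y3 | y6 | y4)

(y6) alone gives y6 = 1.
(y3) alone gives y3 = 1.
(y4) alone gives y4 = 1.
Now (~y4) is unsatisfied and unit — conflict.

UNSATISFIABLE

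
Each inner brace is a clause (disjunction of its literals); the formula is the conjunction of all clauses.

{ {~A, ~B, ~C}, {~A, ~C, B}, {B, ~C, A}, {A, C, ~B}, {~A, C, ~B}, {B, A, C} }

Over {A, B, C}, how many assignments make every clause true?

There are 2^3 = 8 truth assignments over (A, B, C).
Check each against the 6 clauses (columns in the order A, B, C):
  F F F  ✗ fails (B | A | C)
  F F T  ✗ fails (B | ~C | A)
  F T F  ✗ fails (A | C | ~B)
  F T T  ✓ satisfies all
  T F F  ✓ satisfies all
  T F T  ✗ fails (~A | ~C | B)
  T T F  ✗ fails (~A | C | ~B)
  T T T  ✗ fails (~A | ~B | ~C)
2 of the 8 rows are models.

2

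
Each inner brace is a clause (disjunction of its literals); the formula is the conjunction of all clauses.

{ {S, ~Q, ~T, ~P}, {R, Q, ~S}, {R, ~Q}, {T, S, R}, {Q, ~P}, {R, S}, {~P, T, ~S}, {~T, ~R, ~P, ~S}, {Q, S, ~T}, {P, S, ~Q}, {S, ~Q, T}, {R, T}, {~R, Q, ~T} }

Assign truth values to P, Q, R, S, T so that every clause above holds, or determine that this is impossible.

Try R = 1.
Try Q = 1.
Try P = 0.
The clause (S) is unit, so S = 1.
Every clause is now satisfied; T is unconstrained.

P: 0, Q: 1, R: 1, S: 1, T: 1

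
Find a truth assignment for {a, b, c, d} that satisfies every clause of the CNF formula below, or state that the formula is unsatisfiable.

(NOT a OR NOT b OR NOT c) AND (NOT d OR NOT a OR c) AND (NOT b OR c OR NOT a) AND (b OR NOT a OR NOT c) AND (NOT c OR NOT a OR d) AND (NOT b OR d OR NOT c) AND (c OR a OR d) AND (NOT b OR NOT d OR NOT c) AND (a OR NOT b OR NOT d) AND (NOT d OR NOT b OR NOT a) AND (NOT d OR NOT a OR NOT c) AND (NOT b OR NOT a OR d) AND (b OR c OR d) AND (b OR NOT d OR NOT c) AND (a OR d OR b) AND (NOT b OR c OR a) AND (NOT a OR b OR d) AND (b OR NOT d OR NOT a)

Suppose a = false.
Suppose c = false.
From the singleton clause (d), d = true.
From the singleton clause (NOT b), b = false.
Every clause now holds.

a: false, b: false, c: false, d: true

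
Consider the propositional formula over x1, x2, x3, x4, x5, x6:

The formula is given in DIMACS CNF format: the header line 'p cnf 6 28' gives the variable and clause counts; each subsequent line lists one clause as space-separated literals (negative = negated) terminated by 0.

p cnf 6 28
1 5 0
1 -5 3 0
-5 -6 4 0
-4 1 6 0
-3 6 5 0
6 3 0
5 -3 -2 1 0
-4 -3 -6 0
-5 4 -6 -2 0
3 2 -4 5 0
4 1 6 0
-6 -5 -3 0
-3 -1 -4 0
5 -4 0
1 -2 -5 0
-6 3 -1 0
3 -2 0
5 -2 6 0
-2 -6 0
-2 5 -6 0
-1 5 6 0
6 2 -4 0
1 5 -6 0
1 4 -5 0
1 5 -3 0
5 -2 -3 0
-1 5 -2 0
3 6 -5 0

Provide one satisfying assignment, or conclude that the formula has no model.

Branch on x1: set x1 = True.
Branch on x6: set x6 = True.
Unit clause (x3) forces x3 = True.
Unit clause (¬x4) forces x4 = False.
Unit clause (¬x5) forces x5 = False.
Unit clause (¬x2) forces x2 = False.
Every clause now holds.

x1: True; x2: False; x3: True; x4: False; x5: False; x6: True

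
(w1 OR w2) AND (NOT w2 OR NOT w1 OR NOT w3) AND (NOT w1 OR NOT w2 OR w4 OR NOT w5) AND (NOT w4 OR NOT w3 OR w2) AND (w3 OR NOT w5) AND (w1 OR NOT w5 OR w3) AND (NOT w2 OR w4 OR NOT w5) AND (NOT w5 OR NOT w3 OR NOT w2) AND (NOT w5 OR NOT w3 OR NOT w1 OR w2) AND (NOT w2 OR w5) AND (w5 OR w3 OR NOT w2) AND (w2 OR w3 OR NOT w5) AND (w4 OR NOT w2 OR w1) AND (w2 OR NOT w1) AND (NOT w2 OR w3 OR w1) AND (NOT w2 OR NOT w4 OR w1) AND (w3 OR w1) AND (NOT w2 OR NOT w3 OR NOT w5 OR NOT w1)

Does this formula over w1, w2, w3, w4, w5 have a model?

No

Branch on w1: set w1 = true.
Unit clause (w2) forces w2 = true.
Unit clause (NOT w3) forces w3 = false.
Unit clause (NOT w5) forces w5 = false.
That conflicts with the unit clause (w5).
That branch fails; take w1 = false instead.
Unit clause (w2) forces w2 = true.
Unit clause (w5) forces w5 = true.
Unit clause (w3) forces w3 = true.
That conflicts with the unit clause (NOT w3).
Neither w1 = true nor w1 = false works.
No assignment satisfies every clause.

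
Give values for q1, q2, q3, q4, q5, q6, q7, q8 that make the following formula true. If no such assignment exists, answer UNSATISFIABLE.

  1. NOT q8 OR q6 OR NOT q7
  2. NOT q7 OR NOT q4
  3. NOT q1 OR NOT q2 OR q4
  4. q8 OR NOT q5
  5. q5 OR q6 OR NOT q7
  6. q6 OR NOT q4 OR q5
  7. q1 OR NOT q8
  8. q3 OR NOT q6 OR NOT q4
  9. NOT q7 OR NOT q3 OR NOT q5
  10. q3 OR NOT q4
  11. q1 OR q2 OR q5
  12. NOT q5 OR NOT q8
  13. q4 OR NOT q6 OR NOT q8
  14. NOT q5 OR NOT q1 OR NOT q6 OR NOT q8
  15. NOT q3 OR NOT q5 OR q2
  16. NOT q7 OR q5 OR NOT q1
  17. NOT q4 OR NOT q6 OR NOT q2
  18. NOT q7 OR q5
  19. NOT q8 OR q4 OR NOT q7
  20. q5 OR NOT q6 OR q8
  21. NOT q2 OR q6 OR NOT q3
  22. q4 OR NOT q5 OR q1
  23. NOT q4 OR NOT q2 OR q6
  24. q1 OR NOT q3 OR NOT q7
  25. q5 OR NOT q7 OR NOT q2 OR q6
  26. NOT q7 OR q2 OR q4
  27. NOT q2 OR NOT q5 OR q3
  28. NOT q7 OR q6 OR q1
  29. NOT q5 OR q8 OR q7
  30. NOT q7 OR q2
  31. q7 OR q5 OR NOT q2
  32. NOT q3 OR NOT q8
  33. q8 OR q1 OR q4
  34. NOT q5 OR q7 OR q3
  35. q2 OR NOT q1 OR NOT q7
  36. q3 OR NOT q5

q1=true,  q2=false,  q3=false,  q4=false,  q5=false,  q6=false,  q7=false,  q8=false

Try q7 = false.
Try q8 = false.
Unit clause (NOT q5) forces q5 = false.
Unit clause (NOT q6) forces q6 = false.
Unit clause (NOT q4) forces q4 = false.
Unit clause (NOT q2) forces q2 = false.
Unit clause (q1) forces q1 = true.
No clause remains; q3 is free.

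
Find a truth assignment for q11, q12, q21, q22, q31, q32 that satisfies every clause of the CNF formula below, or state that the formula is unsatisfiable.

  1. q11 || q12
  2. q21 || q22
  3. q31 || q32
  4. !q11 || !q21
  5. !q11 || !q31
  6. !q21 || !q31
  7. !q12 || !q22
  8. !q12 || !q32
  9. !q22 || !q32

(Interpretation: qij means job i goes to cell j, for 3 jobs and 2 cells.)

Suppose q11 = true.
(!q21) alone gives q21 = false.
(q22) alone gives q22 = true.
(!q31) alone gives q31 = false.
(q32) alone gives q32 = true.
But (!q32) is also a unit clause — contradiction.
So q11 must be the other value — set q11 = false.
(q12) alone gives q12 = true.
(!q22) alone gives q22 = false.
(q21) alone gives q21 = true.
(!q31) alone gives q31 = false.
(q32) alone gives q32 = true.
But (!q32) is also a unit clause — contradiction.
Either choice for q11 ends in contradiction.

UNSATISFIABLE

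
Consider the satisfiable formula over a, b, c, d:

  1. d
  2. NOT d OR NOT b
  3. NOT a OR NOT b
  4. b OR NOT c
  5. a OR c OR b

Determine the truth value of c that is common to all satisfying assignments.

Suppose c = true.
The clause (d) is unit, so d = true.
The clause (NOT b) is unit, so b = false.
That conflicts with the unit clause (b).
So every satisfying assignment has c = False.

False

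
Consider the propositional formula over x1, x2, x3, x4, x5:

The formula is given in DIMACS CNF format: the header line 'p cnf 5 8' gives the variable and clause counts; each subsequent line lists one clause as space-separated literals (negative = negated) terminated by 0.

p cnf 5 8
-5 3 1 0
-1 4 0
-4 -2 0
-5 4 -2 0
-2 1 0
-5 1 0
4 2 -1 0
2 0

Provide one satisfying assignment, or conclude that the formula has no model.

UNSATISFIABLE

From the singleton clause (x2), x2 = True.
From the singleton clause (¬x4), x4 = False.
From the singleton clause (¬x1), x1 = False.
That conflicts with the unit clause (x1).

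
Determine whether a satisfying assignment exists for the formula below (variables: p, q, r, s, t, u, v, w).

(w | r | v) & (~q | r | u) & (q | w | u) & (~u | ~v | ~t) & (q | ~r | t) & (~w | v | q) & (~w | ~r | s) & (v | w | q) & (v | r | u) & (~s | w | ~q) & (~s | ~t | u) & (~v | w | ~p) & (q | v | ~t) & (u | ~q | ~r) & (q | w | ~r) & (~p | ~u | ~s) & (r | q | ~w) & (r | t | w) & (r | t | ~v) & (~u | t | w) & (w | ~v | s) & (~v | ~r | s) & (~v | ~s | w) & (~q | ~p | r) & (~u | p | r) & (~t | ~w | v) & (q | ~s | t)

Branch on w: set w = 0.
Branch on r: set r = 1.
From the singleton clause (q), q = 1.
From the singleton clause (~s), s = 0.
From the singleton clause (u), u = 1.
From the singleton clause (t), t = 1.
From the singleton clause (~v), v = 0.
All clauses hold; p can take either value.
A satisfying assignment: p ↦ 0,  q ↦ 1,  r ↦ 1,  s ↦ 0,  t ↦ 1,  u ↦ 1,  v ↦ 0,  w ↦ 0.

Satisfiable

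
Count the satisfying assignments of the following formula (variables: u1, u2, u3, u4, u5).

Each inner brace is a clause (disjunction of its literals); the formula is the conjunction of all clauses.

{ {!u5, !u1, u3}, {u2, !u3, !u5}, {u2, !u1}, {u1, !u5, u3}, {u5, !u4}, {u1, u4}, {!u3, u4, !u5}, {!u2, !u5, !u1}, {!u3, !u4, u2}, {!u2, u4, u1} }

3

There are 2^5 = 32 truth assignments over (u1, u2, u3, u4, u5).
Split on u4. With u4 = true, the clauses containing u4 are satisfied and !u4 drops from the rest; 1 of the 2^4 = 16 assignments to the other variables satisfy what remains.
With u4 = false, by the same count on the reduced clause set, 2 assignments work.
(One model: u1=F, u2=T, u3=T, u4=T, u5=T.)
Total: 1 + 2 = 3.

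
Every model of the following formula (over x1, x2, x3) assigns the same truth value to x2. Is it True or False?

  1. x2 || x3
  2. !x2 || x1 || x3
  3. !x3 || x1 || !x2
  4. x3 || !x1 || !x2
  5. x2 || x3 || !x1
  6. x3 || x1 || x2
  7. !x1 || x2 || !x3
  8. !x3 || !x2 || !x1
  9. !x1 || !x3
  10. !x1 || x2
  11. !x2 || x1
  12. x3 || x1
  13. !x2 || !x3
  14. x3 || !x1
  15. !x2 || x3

Suppose x2 = true.
(x1) alone gives x1 = true.
(x3) alone gives x3 = true.
That conflicts with the unit clause (!x3).
So every satisfying assignment has x2 = False.

False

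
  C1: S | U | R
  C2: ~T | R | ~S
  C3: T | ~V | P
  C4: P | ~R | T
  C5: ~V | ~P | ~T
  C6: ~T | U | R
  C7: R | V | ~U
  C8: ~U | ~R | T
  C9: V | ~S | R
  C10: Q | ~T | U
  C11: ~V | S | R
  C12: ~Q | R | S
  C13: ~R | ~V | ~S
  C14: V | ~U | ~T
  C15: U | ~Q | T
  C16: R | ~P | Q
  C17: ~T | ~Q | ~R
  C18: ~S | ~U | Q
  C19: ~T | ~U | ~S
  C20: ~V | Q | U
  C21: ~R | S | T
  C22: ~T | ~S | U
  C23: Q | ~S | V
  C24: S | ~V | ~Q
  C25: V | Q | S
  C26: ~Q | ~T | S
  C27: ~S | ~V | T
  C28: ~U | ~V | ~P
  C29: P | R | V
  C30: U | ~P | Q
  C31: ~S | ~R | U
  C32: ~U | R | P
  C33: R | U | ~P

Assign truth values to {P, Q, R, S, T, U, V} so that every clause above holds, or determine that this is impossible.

P: 0,  Q: 0,  R: 1,  S: 0,  T: 1,  U: 1,  V: 1

Try S = 0.
Try U = 1.
Try R = 1.
The clause (T) is unit, so T = 1.
The clause (V) is unit, so V = 1.
The clause (~P) is unit, so P = 0.
The clause (~Q) is unit, so Q = 0.
This assignment satisfies each clause.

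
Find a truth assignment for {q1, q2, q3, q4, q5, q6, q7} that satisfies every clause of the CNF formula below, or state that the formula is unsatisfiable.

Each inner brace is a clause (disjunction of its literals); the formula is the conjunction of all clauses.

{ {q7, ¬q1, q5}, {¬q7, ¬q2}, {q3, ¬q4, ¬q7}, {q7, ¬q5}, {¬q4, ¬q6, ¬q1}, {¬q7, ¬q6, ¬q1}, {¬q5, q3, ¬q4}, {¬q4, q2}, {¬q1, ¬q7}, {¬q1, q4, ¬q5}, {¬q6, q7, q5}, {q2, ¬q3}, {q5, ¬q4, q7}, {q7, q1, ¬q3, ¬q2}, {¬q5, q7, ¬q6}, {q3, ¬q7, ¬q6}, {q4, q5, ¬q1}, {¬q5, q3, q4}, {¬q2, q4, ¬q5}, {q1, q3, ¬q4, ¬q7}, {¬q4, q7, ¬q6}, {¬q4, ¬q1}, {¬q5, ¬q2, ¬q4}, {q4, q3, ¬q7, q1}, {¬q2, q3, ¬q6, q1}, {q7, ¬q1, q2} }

q1: False,  q2: True,  q3: False,  q4: False,  q5: False,  q6: False,  q7: False

Suppose q7 = False.
Unit clause (¬q5) forces q5 = False.
Unit clause (¬q1) forces q1 = False.
Unit clause (¬q6) forces q6 = False.
Unit clause (¬q4) forces q4 = False.
Suppose q2 = True.
Unit clause (¬q3) forces q3 = False.
This assignment satisfies each clause.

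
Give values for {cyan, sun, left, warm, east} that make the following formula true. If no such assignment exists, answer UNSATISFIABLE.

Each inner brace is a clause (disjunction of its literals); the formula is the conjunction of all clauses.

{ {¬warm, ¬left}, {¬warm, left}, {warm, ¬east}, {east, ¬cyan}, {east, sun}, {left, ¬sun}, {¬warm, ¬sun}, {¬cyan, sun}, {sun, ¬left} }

Try warm = False.
(¬east) alone gives east = False.
(¬cyan) alone gives cyan = False.
(sun) alone gives sun = True.
(left) alone gives left = True.
All clauses are satisfied.

cyan=False; sun=True; left=True; warm=False; east=False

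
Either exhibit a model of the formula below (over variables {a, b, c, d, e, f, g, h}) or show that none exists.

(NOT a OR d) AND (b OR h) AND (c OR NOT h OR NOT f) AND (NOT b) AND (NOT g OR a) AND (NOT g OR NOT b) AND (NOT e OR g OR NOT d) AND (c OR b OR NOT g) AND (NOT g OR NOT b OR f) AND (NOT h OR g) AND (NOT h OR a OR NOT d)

a=true,  b=false,  c=true,  d=true,  e=false,  f=true,  g=true,  h=true

The clause (NOT b) is unit, so b = false.
The clause (h) is unit, so h = true.
The clause (g) is unit, so g = true.
The clause (a) is unit, so a = true.
The clause (d) is unit, so d = true.
The clause (c) is unit, so c = true.
All clauses hold; e, f can take either value.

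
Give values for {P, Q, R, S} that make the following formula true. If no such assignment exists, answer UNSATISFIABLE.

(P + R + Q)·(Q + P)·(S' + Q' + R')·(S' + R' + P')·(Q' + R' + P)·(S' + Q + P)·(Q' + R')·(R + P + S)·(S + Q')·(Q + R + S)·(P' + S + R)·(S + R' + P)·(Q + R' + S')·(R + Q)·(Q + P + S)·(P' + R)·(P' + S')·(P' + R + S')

Suppose Q = 0.
Unit clause (P) forces P = 1.
Unit clause (R) forces R = 1.
Unit clause (S') forces S = 0.
This assignment satisfies each clause.

P: 1, Q: 0, R: 1, S: 0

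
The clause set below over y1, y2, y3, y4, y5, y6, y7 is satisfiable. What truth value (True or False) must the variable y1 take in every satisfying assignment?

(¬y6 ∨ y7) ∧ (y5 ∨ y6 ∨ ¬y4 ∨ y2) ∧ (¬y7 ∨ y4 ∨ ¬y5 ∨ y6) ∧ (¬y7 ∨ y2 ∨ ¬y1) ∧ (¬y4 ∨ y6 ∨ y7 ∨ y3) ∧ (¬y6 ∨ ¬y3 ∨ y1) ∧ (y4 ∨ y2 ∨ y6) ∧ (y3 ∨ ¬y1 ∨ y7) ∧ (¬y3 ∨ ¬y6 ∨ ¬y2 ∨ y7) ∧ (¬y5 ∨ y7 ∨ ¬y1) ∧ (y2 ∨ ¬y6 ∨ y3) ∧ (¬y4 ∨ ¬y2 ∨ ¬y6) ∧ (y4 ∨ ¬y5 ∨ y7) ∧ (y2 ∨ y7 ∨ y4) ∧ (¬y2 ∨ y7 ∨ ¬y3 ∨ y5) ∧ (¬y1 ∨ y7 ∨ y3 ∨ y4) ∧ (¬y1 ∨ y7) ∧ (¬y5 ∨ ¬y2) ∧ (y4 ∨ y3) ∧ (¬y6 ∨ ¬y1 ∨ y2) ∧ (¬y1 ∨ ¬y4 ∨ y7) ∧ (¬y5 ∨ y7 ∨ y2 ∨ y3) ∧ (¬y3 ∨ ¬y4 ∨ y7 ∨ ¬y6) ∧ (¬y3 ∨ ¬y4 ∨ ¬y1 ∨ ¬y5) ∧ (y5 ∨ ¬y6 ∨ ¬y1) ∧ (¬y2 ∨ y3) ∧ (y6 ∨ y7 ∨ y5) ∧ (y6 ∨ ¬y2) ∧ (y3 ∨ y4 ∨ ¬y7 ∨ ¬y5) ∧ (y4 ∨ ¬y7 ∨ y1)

Suppose y1 = True.
The clause (y7) is unit, so y7 = True.
The clause (y2) is unit, so y2 = True.
The clause (¬y5) is unit, so y5 = False.
The clause (¬y6) is unit, so y6 = False.
But (y6) is also a unit clause — contradiction.
So every satisfying assignment has y1 = False.

False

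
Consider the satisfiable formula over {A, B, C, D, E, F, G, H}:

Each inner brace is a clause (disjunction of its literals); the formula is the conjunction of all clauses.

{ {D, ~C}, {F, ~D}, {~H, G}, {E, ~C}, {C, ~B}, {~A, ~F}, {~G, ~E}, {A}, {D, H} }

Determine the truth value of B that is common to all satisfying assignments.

False

Suppose B = 1.
(C) alone gives C = 1.
(D) alone gives D = 1.
(F) alone gives F = 1.
(E) alone gives E = 1.
(~A) alone gives A = 0.
Now (A) is unsatisfied and unit — conflict.
So every satisfying assignment has B = False.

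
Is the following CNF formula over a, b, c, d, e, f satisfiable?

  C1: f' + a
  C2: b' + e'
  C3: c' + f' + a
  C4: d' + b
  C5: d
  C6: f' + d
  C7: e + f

From the singleton clause (d), d = 1.
From the singleton clause (b), b = 1.
From the singleton clause (e'), e = 0.
From the singleton clause (f), f = 1.
From the singleton clause (a), a = 1.
All clauses hold; c can take either value.
A satisfying assignment: a ↦ 1, b ↦ 1, c ↦ 1, d ↦ 1, e ↦ 0, f ↦ 1.

Yes, satisfiable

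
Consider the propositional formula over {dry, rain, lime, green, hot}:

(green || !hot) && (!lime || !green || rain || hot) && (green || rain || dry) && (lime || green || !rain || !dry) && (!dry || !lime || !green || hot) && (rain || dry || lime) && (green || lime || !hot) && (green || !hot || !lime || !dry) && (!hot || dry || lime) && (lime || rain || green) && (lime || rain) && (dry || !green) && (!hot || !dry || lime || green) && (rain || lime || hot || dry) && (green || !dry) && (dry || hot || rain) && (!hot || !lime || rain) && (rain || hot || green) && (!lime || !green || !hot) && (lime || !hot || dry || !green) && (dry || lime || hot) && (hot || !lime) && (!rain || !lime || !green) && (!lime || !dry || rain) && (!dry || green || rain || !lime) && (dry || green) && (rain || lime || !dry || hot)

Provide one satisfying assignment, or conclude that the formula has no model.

dry ↦ true, rain ↦ true, lime ↦ false, green ↦ true, hot ↦ true

Suppose green = true.
(dry) alone gives dry = true.
Suppose lime = false.
(rain) alone gives rain = true.
Every clause is now satisfied; hot is unconstrained.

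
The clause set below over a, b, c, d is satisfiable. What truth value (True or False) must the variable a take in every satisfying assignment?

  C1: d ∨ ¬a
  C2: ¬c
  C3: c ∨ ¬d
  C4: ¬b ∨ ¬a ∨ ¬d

Suppose a = True.
Unit clause (d) forces d = True.
Unit clause (¬c) forces c = False.
But (c) is also a unit clause — contradiction.
So every satisfying assignment has a = False.

False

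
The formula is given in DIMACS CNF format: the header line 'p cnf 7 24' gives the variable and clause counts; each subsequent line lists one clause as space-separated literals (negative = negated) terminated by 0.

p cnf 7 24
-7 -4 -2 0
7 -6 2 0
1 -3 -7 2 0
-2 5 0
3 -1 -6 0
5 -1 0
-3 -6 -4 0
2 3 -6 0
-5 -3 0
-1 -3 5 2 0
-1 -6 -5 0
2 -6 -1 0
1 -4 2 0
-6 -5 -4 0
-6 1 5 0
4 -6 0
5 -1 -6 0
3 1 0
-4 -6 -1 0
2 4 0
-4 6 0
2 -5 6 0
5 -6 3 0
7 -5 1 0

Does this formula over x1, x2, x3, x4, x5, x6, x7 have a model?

Case x2 = True:
(x5) alone gives x5 = True.
(¬x3) alone gives x3 = False.
(x1) alone gives x1 = True.
(¬x6) alone gives x6 = False.
(¬x4) alone gives x4 = False.
All clauses hold; x7 can take either value.
A satisfying assignment: x1: True; x2: True; x3: False; x4: False; x5: True; x6: False; x7: False.

Yes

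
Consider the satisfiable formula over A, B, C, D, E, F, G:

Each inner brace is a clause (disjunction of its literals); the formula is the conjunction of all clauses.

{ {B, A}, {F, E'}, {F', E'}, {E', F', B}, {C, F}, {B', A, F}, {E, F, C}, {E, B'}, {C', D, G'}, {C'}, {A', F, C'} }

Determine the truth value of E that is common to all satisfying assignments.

Suppose E = 1.
(F) alone gives F = 1.
But (F') is also a unit clause — contradiction.
So every satisfying assignment has E = False.

False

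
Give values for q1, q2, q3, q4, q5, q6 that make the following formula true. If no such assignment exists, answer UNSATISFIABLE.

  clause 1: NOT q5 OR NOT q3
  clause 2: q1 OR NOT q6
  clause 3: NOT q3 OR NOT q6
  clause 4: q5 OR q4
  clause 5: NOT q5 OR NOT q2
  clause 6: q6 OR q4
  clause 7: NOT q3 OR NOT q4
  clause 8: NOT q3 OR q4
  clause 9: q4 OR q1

Branch on q5: set q5 = false.
Unit clause (q4) forces q4 = true.
Unit clause (NOT q3) forces q3 = false.
Branch on q1: set q1 = true.
No clause remains; q2, q6 are free.

q1=true, q2=true, q3=false, q4=true, q5=false, q6=true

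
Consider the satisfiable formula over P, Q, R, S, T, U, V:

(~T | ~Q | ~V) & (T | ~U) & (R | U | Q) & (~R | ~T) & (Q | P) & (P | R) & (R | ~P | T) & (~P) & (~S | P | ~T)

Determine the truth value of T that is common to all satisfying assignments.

False

Suppose T = 1.
The clause (~R) is unit, so R = 0.
The clause (P) is unit, so P = 1.
Now (~P) is unsatisfied and unit — conflict.
So every satisfying assignment has T = False.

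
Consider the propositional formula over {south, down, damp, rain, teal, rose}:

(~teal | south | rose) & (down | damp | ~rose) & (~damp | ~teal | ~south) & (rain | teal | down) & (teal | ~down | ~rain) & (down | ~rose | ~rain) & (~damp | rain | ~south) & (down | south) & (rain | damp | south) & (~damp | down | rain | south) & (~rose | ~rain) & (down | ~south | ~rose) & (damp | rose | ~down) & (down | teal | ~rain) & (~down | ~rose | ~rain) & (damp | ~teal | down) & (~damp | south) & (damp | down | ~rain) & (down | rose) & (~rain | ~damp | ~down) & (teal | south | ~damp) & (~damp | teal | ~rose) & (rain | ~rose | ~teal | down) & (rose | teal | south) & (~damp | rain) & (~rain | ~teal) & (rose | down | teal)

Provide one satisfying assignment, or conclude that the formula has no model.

south=1, down=1, damp=0, rain=0, teal=0, rose=1

Try down = 1.
Try teal = 0.
Unit clause (~rain) forces rain = 0.
Unit clause (~damp) forces damp = 0.
Unit clause (south) forces south = 1.
Unit clause (rose) forces rose = 1.
All clauses are satisfied.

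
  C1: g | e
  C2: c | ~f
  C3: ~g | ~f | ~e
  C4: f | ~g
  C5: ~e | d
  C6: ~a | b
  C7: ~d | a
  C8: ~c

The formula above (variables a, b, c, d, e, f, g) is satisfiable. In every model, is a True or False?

Suppose a = 0.
(~d) alone gives d = 0.
(~e) alone gives e = 0.
(g) alone gives g = 1.
(f) alone gives f = 1.
(c) alone gives c = 1.
Now (~c) is unsatisfied and unit — conflict.
So every satisfying assignment has a = True.

True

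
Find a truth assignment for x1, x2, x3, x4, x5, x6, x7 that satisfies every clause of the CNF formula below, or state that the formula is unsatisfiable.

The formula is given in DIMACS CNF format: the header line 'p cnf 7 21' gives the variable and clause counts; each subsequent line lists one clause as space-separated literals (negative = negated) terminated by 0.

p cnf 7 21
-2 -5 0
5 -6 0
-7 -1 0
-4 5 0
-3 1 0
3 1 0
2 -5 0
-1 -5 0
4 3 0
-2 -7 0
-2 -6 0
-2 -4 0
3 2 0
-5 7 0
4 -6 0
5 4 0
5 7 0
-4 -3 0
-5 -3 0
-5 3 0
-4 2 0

UNSATISFIABLE

Suppose x2 = False.
Unit clause (¬x5) forces x5 = False.
Unit clause (¬x6) forces x6 = False.
Unit clause (¬x4) forces x4 = False.
But (x4) is also a unit clause — contradiction.
That branch fails; take x2 = True instead.
Unit clause (¬x5) forces x5 = False.
Unit clause (¬x6) forces x6 = False.
Unit clause (¬x4) forces x4 = False.
But (x4) is also a unit clause — contradiction.
Neither x2 = True nor x2 = False works.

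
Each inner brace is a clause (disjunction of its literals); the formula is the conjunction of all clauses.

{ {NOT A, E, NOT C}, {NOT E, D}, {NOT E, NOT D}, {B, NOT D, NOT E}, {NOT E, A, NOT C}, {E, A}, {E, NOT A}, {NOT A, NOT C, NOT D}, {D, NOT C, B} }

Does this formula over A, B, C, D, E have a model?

Suppose E = false.
(A) alone gives A = true.
That conflicts with the unit clause (NOT A).
That branch fails; take E = true instead.
(D) alone gives D = true.
That conflicts with the unit clause (NOT D).
Neither E = true nor E = false works.
No assignment satisfies every clause.

No, unsatisfiable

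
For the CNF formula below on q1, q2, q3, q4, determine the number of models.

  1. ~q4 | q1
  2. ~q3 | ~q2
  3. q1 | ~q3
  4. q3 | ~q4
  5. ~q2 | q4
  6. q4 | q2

1

There are 2^4 = 16 truth assignments over (q1, q2, q3, q4).
Split on q3. With q3 = 1, the clauses containing q3 are satisfied and ~q3 drops from the rest; 1 of the 2^3 = 8 assignments to the other variables satisfy what remains.
With q3 = 0, by the same count on the reduced clause set, 0 assignments work.
(One model: q1=T, q2=F, q3=T, q4=T.)
Total: 1 + 0 = 1.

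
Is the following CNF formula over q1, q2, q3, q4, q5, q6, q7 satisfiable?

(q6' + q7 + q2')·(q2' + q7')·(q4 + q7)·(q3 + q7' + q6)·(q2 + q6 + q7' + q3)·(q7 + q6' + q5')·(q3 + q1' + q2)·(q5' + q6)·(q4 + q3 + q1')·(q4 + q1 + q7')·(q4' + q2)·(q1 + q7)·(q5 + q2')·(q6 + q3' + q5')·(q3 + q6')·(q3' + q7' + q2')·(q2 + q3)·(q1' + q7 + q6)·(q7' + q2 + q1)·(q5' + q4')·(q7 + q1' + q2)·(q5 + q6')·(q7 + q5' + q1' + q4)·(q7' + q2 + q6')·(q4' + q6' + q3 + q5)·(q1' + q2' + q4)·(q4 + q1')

Branch on q2: set q2 = 0.
From the singleton clause (q4'), q4 = 0.
From the singleton clause (q7), q7 = 1.
From the singleton clause (q1), q1 = 1.
That conflicts with the unit clause (q1').
That branch fails; take q2 = 1 instead.
From the singleton clause (q7'), q7 = 0.
From the singleton clause (q6'), q6 = 0.
From the singleton clause (q4), q4 = 1.
From the singleton clause (q5'), q5 = 0.
That conflicts with the unit clause (q5).
Neither q2 = 1 nor q2 = 0 works.
No assignment satisfies every clause.

No, unsatisfiable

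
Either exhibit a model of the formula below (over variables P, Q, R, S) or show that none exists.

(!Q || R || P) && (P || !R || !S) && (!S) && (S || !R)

P: false, Q: false, R: false, S: false

The clause (!S) is unit, so S = false.
The clause (!R) is unit, so R = false.
Branch on Q: set Q = false.
All clauses hold; P can take either value.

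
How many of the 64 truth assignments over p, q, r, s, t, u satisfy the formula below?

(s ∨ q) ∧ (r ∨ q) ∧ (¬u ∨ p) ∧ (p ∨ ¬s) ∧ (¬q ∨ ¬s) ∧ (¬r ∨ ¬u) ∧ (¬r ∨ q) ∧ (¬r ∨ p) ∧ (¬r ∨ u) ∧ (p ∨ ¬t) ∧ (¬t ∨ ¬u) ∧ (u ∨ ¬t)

There are 2^6 = 64 truth assignments over (p, q, r, s, t, u).
Split on r. With r = True, the clauses containing r are satisfied and ¬r drops from the rest; 0 of the 2^5 = 32 assignments to the other variables satisfy what remains.
With r = False, by the same count on the reduced clause set, 3 assignments work.
(One model: p=F, q=T, r=F, s=F, t=F, u=F.)
Total: 0 + 3 = 3.

3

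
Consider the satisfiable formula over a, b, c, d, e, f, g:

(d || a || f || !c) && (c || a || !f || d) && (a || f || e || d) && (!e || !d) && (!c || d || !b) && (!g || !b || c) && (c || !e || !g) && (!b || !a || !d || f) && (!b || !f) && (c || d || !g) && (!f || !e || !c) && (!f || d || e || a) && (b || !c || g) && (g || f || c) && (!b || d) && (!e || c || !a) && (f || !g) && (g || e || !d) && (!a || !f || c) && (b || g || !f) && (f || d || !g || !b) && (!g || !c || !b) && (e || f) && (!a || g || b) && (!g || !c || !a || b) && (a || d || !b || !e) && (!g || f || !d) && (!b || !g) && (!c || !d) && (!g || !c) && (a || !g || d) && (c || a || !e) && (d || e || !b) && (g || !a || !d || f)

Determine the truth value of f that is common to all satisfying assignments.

True

Suppose f = false.
(!g) alone gives g = false.
(c) alone gives c = true.
(b) alone gives b = true.
(d) alone gives d = true.
That conflicts with the unit clause (!d).
So every satisfying assignment has f = True.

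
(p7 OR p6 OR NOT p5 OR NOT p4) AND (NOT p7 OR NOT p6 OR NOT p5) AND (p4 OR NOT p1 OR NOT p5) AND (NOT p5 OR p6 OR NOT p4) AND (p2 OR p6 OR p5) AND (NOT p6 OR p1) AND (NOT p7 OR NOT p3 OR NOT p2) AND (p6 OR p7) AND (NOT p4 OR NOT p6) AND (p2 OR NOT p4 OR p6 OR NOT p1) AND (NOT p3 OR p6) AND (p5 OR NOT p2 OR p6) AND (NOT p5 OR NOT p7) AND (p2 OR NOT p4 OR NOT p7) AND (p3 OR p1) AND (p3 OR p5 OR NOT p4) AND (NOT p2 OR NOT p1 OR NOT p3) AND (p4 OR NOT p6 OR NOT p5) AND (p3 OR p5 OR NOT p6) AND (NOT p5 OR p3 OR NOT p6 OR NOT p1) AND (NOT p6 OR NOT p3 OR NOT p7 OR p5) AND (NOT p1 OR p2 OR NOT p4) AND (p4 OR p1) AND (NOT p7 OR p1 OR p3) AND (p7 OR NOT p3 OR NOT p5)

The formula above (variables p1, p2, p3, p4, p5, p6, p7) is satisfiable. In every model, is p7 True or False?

False

Suppose p7 = true.
(NOT p5) alone gives p5 = false.
Case p2 = true:
(NOT p3) alone gives p3 = false.
(p6) alone gives p6 = true.
But (NOT p6) is also a unit clause — contradiction.
Undo p2 and try p2 = false.
(p6) alone gives p6 = true.
(p1) alone gives p1 = true.
(NOT p4) alone gives p4 = false.
(p3) alone gives p3 = true.
But (NOT p3) is also a unit clause — contradiction.
Both values of p2 lead to a conflict.
So every satisfying assignment has p7 = False.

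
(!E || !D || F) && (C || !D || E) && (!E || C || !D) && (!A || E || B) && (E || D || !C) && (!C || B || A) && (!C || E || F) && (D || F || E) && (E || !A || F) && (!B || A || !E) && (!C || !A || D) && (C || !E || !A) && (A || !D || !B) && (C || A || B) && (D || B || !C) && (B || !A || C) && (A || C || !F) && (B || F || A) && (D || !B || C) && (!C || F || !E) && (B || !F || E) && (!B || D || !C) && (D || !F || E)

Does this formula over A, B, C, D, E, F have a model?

Yes

Branch on E: set E = true.
Branch on D: set D = true.
(F) alone gives F = true.
(C) alone gives C = true.
Branch on B: set B = true.
(A) alone gives A = true.
Every clause now holds.
A satisfying assignment: A ↦ true,  B ↦ true,  C ↦ true,  D ↦ true,  E ↦ true,  F ↦ true.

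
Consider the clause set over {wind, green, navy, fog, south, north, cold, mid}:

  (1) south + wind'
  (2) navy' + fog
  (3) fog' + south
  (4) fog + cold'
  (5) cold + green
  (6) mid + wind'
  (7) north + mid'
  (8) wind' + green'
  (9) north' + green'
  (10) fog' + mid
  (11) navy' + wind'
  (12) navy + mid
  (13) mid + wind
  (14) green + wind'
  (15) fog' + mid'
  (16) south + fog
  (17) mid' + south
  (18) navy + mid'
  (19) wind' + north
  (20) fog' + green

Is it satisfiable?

Try south = 1.
Try navy = 0.
From the singleton clause (mid), mid = 1.
Now (mid') is unsatisfied and unit — conflict.
So navy must be the other value — set navy = 1.
From the singleton clause (fog), fog = 1.
From the singleton clause (mid), mid = 1.
Now (mid') is unsatisfied and unit — conflict.
Either choice for navy ends in contradiction.
So south must be the other value — set south = 0.
From the singleton clause (wind'), wind = 0.
From the singleton clause (fog'), fog = 0.
Now (fog) is unsatisfied and unit — conflict.
Either choice for south ends in contradiction.
No assignment satisfies every clause.

Unsatisfiable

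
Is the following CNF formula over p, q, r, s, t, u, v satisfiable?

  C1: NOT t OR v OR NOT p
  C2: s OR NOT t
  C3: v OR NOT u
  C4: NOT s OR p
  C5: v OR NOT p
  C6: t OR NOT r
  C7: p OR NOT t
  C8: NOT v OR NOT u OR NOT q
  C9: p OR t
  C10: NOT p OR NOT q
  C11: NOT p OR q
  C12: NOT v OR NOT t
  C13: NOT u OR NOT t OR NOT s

Try s = true.
(p) alone gives p = true.
(v) alone gives v = true.
(NOT q) alone gives q = false.
But (q) is also a unit clause — contradiction.
So s must be the other value — set s = false.
(NOT t) alone gives t = false.
(NOT r) alone gives r = false.
(p) alone gives p = true.
(v) alone gives v = true.
(NOT q) alone gives q = false.
But (q) is also a unit clause — contradiction.
Neither s = true nor s = false works.
No assignment satisfies every clause.

Unsatisfiable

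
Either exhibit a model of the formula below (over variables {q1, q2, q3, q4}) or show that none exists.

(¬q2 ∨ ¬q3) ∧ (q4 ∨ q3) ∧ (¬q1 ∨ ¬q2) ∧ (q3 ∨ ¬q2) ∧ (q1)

q1: True, q2: False, q3: True, q4: False

From the singleton clause (q1), q1 = True.
From the singleton clause (¬q2), q2 = False.
Suppose q4 = False.
From the singleton clause (q3), q3 = True.
All clauses are satisfied.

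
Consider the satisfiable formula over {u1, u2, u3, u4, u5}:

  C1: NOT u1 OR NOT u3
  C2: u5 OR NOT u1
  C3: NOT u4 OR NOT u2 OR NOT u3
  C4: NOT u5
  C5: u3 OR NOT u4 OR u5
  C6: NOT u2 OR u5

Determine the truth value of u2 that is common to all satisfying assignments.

False

Suppose u2 = true.
The clause (NOT u5) is unit, so u5 = false.
Now (u5) is unsatisfied and unit — conflict.
So every satisfying assignment has u2 = False.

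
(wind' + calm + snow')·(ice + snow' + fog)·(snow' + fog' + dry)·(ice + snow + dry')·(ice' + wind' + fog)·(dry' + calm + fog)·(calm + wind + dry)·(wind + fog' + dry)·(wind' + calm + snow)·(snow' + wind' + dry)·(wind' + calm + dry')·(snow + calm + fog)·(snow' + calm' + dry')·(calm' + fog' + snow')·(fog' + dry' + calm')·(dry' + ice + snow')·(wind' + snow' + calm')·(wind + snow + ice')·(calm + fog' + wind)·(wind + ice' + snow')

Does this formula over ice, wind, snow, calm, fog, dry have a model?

Satisfiable

Case wind = 1:
Case calm = 1:
From the singleton clause (snow'), snow = 0.
Case ice = 1:
From the singleton clause (fog), fog = 1.
From the singleton clause (dry'), dry = 0.
All clauses are satisfied.
A satisfying assignment: ice: 1; wind: 1; snow: 0; calm: 1; fog: 1; dry: 0.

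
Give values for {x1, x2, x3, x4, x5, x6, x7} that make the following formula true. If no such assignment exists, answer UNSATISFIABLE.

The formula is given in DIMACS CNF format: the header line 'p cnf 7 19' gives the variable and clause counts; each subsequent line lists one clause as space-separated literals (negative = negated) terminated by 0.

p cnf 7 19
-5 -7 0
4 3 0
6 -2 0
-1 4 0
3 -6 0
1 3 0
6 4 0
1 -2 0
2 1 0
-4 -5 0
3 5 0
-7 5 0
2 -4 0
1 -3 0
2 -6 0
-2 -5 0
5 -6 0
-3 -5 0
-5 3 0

Try x5 = False.
(x3) alone gives x3 = True.
(¬x7) alone gives x7 = False.
(x1) alone gives x1 = True.
(x4) alone gives x4 = True.
(x2) alone gives x2 = True.
(x6) alone gives x6 = True.
But (¬x6) is also a unit clause — contradiction.
Backtrack on x5: now try x5 = True.
(¬x7) alone gives x7 = False.
(¬x4) alone gives x4 = False.
(x3) alone gives x3 = True.
But (¬x3) is also a unit clause — contradiction.
Neither x5 = True nor x5 = False works.

UNSATISFIABLE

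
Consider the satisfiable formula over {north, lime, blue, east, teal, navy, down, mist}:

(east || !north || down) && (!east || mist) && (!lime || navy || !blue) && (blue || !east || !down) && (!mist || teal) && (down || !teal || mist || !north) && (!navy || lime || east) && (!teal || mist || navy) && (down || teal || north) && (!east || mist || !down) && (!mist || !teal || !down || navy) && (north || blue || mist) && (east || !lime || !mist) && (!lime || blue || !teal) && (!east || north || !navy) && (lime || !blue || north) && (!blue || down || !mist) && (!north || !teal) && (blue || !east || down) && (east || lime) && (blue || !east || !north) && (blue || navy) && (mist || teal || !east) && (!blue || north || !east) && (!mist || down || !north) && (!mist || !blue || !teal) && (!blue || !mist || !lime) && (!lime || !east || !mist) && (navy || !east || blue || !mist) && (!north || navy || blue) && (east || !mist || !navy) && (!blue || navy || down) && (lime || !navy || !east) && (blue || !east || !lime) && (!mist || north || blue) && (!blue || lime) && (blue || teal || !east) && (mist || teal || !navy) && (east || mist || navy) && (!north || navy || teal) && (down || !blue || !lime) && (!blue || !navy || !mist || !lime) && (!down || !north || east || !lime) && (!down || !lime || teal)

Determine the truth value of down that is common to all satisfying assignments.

Suppose down = false.
Case east = true:
(mist) alone gives mist = true.
(teal) alone gives teal = true.
(!blue) alone gives blue = false.
Now (blue) is unsatisfied and unit — conflict.
Undo east and try east = false.
(!north) alone gives north = false.
(teal) alone gives teal = true.
(lime) alone gives lime = true.
(!mist) alone gives mist = false.
(navy) alone gives navy = true.
(blue) alone gives blue = true.
Now (!blue) is unsatisfied and unit — conflict.
Neither east = true nor east = false works.
So every satisfying assignment has down = True.

True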